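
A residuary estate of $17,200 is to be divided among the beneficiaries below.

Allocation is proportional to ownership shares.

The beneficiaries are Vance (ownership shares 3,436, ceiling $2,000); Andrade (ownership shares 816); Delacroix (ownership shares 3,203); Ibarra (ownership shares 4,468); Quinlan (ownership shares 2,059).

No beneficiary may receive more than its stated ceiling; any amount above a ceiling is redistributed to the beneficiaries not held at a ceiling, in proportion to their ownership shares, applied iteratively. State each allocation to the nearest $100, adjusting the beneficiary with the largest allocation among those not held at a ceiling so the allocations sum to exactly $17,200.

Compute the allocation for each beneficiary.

Vance: $2,000; Andrade: $1,200; Delacroix: $4,600; Ibarra: $6,400; Quinlan: $3,000

Ownership shares total: 13,982.
Proportional shares (ignoring caps): Vance 4,226.81; Andrade 1,003.80; Delacroix 3,940.18; Ibarra 5,496.32; Quinlan 2,532.89.
Capped: Vance ($2,000); balance $15,200 reallocated over remaining ownership shares 10,546.
Remaining shares: Andrade 1,176.10 → $1,200; Delacroix 4,616.50 → $4,600; Ibarra 6,439.75 → $6,400; Quinlan 2,967.65 → $3,000.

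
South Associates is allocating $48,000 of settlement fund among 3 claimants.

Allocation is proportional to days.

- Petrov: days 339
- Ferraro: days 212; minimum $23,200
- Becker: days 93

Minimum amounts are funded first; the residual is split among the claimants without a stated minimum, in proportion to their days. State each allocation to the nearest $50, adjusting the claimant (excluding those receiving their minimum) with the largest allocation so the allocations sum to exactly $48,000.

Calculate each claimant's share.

Fund the minimums — Ferraro $23,200. Balance $24,800.
Balance split over remaining days 432: Petrov 19,461.11 → $19,450; Becker 5,338.89 → $5,350.

Petrov: $19,450 | Ferraro: $23,200 | Becker: $5,350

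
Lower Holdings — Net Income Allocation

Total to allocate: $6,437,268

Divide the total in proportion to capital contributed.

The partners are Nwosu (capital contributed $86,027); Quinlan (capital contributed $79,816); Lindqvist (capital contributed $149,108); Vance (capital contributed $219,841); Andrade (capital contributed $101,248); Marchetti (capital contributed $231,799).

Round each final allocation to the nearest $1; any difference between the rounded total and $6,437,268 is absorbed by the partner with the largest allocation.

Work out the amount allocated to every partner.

Combined capital contributed = 867,839.
Raw shares: Nwosu 86,027/867,839 × $6,437,268 = 638,112.43; Quinlan 79,816/867,839 × $6,437,268 = 592,041.82; Lindqvist 149,108/867,839 × $6,437,268 = 1,106,021.00; Vance 219,841/867,839 × $6,437,268 = 1,630,688.91; Andrade 101,248/867,839 × $6,437,268 = 751,015.47; Marchetti 231,799/867,839 × $6,437,268 = 1,719,388.37.
After rounding ($1): Nwosu $638,112; Quinlan $592,042; Lindqvist $1,106,021; Vance $1,630,689; Andrade $751,015; Marchetti $1,719,388. Sum = $6,437,267.
Difference $6,437,268 − $6,437,267 = +$1 applied to largest allocation (Marchetti): Marchetti becomes $1,719,389.

Nwosu: $638,112 · Quinlan: $592,042 · Lindqvist: $1,106,021 · Vance: $1,630,689 · Andrade: $751,015 · Marchetti: $1,719,389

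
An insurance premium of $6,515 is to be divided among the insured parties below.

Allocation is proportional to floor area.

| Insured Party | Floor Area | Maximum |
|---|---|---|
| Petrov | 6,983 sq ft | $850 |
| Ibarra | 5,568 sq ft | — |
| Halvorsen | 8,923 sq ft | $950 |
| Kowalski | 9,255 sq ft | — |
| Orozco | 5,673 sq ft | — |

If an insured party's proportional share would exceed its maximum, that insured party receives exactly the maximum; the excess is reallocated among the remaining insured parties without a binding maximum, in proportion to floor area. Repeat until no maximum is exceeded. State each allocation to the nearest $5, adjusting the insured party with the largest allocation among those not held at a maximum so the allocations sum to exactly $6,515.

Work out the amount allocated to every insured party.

Total floor area = 36,402.
Unconstrained shares: Petrov 1,249.77; Ibarra 996.53; Halvorsen 1,596.98; Kowalski 1,656.40; Orozco 1,015.32.
Capped: Petrov ($850), Halvorsen ($950); remaining pool $4,715 reallocated over remaining floor area 20,496.
Redistributed shares: Ibarra 1,280.89 → $1,280; Kowalski 2,129.07 → $2,130; Orozco 1,305.04 → $1,305.

Petrov: $850 | Ibarra: $1,280 | Halvorsen: $950 | Kowalski: $2,130 | Orozco: $1,305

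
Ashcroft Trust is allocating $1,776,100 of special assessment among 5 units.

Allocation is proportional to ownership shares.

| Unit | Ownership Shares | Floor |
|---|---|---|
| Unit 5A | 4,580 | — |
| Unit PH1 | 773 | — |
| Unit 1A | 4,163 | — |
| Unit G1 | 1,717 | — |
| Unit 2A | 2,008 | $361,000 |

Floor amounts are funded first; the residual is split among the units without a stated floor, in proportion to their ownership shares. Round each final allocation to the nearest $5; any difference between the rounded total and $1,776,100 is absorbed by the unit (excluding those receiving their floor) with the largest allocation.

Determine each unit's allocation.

Unit 5A: $576,975; Unit PH1: $97,380; Unit 1A: $524,440; Unit G1: $216,305; Unit 2A: $361,000

Fund the minimums — Unit 2A $361,000. Remaining pool $1,415,100.
Remaining pool split over remaining ownership shares 11,233: Unit 5A 576,974.81 → $576,975; Unit PH1 97,380.25 → $97,380; Unit 1A 524,442.38 → $524,440; Unit G1 216,302.56 → $216,305.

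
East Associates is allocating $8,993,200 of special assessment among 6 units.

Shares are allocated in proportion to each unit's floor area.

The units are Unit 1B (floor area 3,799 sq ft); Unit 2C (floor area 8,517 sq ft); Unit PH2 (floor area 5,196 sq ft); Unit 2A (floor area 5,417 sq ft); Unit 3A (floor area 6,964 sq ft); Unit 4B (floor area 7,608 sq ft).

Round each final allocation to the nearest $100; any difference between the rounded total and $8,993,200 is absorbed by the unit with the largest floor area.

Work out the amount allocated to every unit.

Unit 1B: $911,000; Unit 2C: $2,042,400; Unit PH2: $1,246,100; Unit 2A: $1,299,100; Unit 3A: $1,670,100; Unit 4B: $1,824,500

Floor area total: 37,501.
Pro-rata amounts: Unit 1B 3,799/37,501 × $8,993,200 = 911,046.82; Unit 2C 8,517/37,501 × $8,993,200 = 2,042,481.12; Unit PH2 5,196/37,501 × $8,993,200 = 1,246,064.56; Unit 2A 5,417/37,501 × $8,993,200 = 1,299,063.08; Unit 3A 6,964/37,501 × $8,993,200 = 1,670,052.66; Unit 4B 7,608/37,501 × $8,993,200 = 1,824,491.76.
Rounded to nearest $100: Unit 1B $911,000; Unit 2C $2,042,500; Unit PH2 $1,246,100; Unit 2A $1,299,100; Unit 3A $1,670,100; Unit 4B $1,824,500. Sum = $8,993,300.
Difference $8,993,200 − $8,993,300 = −$100 applied to largest floor area (Unit 2C): Unit 2C becomes $2,042,400.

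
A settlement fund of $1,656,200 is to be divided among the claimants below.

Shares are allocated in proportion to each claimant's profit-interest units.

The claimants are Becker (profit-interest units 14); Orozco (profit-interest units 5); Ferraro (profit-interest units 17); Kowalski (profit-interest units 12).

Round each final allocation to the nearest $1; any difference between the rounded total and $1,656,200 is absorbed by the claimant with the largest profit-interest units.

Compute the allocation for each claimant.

Becker: $483,058 | Orozco: $172,521 | Ferraro: $586,571 | Kowalski: $414,050

Profit-interest units total: 14 + 5 + 17 + 12 = 48.
Unrounded shares: Becker 483,058.33; Orozco 172,520.83; Ferraro 586,570.83; Kowalski 414,050.00.
Rounded to nearest $1: Becker $483,058; Orozco $172,521; Ferraro $586,571; Kowalski $414,050. Sum = $1,656,200.
Rounded total matches; no reconciliation needed.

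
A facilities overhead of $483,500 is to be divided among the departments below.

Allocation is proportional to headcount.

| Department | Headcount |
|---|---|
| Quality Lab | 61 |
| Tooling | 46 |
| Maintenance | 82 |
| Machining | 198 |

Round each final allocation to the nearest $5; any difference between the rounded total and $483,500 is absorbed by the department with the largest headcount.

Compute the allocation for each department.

Headcount total: 61 + 46 + 82 + 198 = 387.
Raw shares: Quality Lab 76,210.59; Tooling 57,470.28; Maintenance 102,447.03; Machining 247,372.09.
Rounded to nearest $5: Quality Lab $76,210; Tooling $57,470; Maintenance $102,445; Machining $247,370. Sum = $483,495.
Difference $483,500 − $483,495 = +$5 applied to largest headcount (Machining): Machining becomes $247,375.

Quality Lab: $76,210 | Tooling: $57,470 | Maintenance: $102,445 | Machining: $247,375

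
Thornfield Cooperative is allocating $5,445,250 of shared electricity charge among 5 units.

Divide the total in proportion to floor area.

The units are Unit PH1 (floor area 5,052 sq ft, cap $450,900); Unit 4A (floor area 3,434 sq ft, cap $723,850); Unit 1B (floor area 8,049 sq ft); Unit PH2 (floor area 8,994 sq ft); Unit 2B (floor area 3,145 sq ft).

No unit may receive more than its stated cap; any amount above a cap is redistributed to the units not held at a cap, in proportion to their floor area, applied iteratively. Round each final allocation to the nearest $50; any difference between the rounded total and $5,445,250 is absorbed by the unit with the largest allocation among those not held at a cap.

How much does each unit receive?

Sum of floor area: 28,674.
Pro-rata shares before constraints: Unit PH1 959,384.91; Unit 4A 652,123.47; Unit 1B 1,528,521.21; Unit PH2 1,707,978.60; Unit 2B 597,241.80.
Held at cap: Unit PH1 ($450,900); balance $4,994,350 reallocated over remaining floor area 23,622.
Held at cap: Unit 4A ($723,850); balance $4,270,500 reallocated over remaining floor area 20,188.
Remaining shares: Unit 1B 1,702,657.74 → $1,702,650; Unit PH2 1,902,559.79 → $1,902,550; Unit 2B 665,282.47 → $665,300.

Unit PH1: $450,900 · Unit 4A: $723,850 · Unit 1B: $1,702,650 · Unit PH2: $1,902,550 · Unit 2B: $665,300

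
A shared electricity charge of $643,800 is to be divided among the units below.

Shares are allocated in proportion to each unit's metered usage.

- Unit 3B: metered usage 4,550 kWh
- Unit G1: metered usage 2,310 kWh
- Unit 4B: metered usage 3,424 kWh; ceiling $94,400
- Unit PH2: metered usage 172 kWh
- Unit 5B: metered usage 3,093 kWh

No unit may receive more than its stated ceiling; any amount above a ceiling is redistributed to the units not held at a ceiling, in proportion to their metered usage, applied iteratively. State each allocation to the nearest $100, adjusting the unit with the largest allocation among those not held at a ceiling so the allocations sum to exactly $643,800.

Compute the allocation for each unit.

Unit 3B: $247,000 | Unit G1: $125,300 | Unit 4B: $94,400 | Unit PH2: $9,300 | Unit 5B: $167,800

Combined metered usage = 13,549.
Proportional shares (ignoring caps): Unit 3B 216,199.72; Unit G1 109,762.93; Unit 4B 162,696.23; Unit PH2 8,172.82; Unit 5B 146,968.29.
Cap binds for Unit 4B ($94,400); residual $549,400 reallocated over remaining metered usage 10,125.
Redistributed shares: Unit 3B 246,890.86 → $246,900; Unit G1 125,344.59 → $125,300; Unit PH2 9,333.02 → $9,300; Unit 5B 167,831.53 → $167,800.
Rounding difference +$100 applied to Unit 3B → $247,000.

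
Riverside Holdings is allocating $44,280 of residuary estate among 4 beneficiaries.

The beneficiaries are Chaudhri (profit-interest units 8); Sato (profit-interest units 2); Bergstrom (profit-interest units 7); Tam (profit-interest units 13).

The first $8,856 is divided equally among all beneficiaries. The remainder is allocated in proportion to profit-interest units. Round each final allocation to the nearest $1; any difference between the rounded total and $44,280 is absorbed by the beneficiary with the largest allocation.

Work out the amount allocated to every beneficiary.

First tranche $8,856 split equally: $2,214 each.
Remainder $35,424 by profit-interest units (total 30): Chaudhri 9,446.40 → $9,446; Sato 2,361.60 → $2,362; Bergstrom 8,265.60 → $8,266; Tam 15,350.40 → $15,350.
Totals: Chaudhri $2,214 + $9,446 = $11,660; Sato $2,214 + $2,362 = $4,576; Bergstrom $2,214 + $8,266 = $10,480; Tam $2,214 + $15,350 = $17,564.

Chaudhri: $11,660 | Sato: $4,576 | Bergstrom: $10,480 | Tam: $17,564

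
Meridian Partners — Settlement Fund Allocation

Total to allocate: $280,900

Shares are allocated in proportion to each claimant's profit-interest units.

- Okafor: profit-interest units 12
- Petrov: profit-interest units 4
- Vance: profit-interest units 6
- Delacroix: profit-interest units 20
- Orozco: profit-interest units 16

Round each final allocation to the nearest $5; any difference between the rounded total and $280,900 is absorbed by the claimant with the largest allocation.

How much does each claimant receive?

Profit-interest units total: 58.
Unrounded shares: Okafor 12/58 × $280,900 = 58,117.24; Petrov 4/58 × $280,900 = 19,372.41; Vance 6/58 × $280,900 = 29,058.62; Delacroix 20/58 × $280,900 = 96,862.07; Orozco 16/58 × $280,900 = 77,489.66.
Rounded to nearest $5: Okafor $58,115; Petrov $19,370; Vance $29,060; Delacroix $96,860; Orozco $77,490. Sum = $280,895.
Difference $280,900 − $280,895 = +$5 applied to largest allocation (Delacroix): Delacroix becomes $96,865.

Okafor: $58,115 | Petrov: $19,370 | Vance: $29,060 | Delacroix: $96,865 | Orozco: $77,490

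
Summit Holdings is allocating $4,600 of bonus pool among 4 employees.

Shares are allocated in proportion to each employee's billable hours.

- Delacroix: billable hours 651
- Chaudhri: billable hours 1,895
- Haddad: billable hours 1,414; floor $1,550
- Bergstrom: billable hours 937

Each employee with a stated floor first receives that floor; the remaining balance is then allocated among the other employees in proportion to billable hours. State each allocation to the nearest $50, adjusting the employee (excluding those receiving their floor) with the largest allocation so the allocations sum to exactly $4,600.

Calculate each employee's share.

Delacroix: $550 · Chaudhri: $1,700 · Haddad: $1,550 · Bergstrom: $800

Guaranteed amounts: Haddad $1,550. Residual $3,050.
Residual split over remaining billable hours 3,483: Delacroix 570.07 → $550; Chaudhri 1,659.42 → $1,650; Bergstrom 820.51 → $800.
Rounding difference +$50 applied to Chaudhri → $1,700.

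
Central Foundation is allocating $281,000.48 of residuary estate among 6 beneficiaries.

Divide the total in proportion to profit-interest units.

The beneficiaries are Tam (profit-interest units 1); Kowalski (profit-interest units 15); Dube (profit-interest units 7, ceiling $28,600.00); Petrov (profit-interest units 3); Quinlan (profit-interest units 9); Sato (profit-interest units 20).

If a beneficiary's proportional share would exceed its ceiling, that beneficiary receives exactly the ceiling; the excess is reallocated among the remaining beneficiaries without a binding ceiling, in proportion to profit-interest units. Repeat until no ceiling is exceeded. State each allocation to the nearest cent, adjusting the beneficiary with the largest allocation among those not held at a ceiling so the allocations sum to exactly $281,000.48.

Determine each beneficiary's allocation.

Tam: $5,258.34 · Kowalski: $78,875.15 · Dube: $28,600.00 · Petrov: $15,775.03 · Quinlan: $47,325.09 · Sato: $105,166.87

Combined profit-interest units = 55.
Proportional shares (ignoring caps): Tam 5,109.0996; Kowalski 76,636.4945; Dube 35,763.6975; Petrov 15,327.2989; Quinlan 45,981.8967; Sato 102,181.9927.
Held at cap: Dube ($28,600.00); remaining pool $252,400.48 reallocated over remaining profit-interest units 48.
Shares after redistribution: Tam 5,258.3433 → $5,258.34; Kowalski 78,875.1500 → $78,875.15; Petrov 15,775.0300 → $15,775.03; Quinlan 47,325.0900 → $47,325.09; Sato 105,166.8667 → $105,166.87.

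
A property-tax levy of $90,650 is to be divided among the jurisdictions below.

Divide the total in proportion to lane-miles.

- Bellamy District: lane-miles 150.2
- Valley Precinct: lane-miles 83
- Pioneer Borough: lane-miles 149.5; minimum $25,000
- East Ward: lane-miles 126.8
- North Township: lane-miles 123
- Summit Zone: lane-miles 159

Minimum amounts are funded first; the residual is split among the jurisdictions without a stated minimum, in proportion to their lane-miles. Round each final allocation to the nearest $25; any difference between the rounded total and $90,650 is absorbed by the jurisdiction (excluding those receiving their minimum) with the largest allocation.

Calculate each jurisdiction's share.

Minimums first: Pioneer Borough $25,000. Balance $65,650.
Balance split over remaining lane-miles 642: Bellamy District 15,359.24 → $15,350; Valley Precinct 8,487.46 → $8,475; East Ward 12,966.39 → $12,975; North Township 12,577.80 → $12,575; Summit Zone 16,259.11 → $16,250.
Rounding difference +$25 applied to Summit Zone → $16,275.

Bellamy District: $15,350 | Valley Precinct: $8,475 | Pioneer Borough: $25,000 | East Ward: $12,975 | North Township: $12,575 | Summit Zone: $16,275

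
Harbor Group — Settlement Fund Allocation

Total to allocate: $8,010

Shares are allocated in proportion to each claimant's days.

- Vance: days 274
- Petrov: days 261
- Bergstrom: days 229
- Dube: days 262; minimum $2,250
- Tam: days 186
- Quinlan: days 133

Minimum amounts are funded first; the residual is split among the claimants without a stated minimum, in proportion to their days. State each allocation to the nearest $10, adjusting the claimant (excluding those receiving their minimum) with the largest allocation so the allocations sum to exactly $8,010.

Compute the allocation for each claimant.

Vance: $1,450 | Petrov: $1,390 | Bergstrom: $1,220 | Dube: $2,250 | Tam: $990 | Quinlan: $710

Minimums first: Dube $2,250. Remaining pool $5,760.
Remaining pool split over remaining days 1,083: Vance 1,457.29 → $1,460; Petrov 1,388.14 → $1,390; Bergstrom 1,217.95 → $1,220; Tam 989.25 → $990; Quinlan 707.37 → $710.
Rounding difference −$10 applied to Vance → $1,450.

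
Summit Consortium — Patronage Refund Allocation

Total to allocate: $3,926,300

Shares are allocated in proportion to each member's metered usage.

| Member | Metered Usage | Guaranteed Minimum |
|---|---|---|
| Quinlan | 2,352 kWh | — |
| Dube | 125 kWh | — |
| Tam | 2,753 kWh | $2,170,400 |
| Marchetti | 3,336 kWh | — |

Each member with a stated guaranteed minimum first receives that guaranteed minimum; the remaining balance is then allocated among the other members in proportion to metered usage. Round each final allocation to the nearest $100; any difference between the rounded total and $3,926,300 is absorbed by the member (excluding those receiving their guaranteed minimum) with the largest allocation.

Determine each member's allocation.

Guaranteed amounts: Tam $2,170,400. Residual $1,755,900.
Residual split over remaining metered usage 5,813: Quinlan 710,455.32 → $710,500; Dube 37,758.04 → $37,800; Marchetti 1,007,686.63 → $1,007,700.
Rounding difference −$100 applied to Marchetti → $1,007,600.

Quinlan: $710,500 | Dube: $37,800 | Tam: $2,170,400 | Marchetti: $1,007,600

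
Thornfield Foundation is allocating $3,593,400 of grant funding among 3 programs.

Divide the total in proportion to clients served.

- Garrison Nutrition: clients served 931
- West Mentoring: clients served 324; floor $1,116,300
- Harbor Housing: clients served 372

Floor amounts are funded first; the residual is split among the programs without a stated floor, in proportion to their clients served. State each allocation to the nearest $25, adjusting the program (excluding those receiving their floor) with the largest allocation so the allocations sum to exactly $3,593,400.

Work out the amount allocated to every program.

Minimums first: West Mentoring $1,116,300. Remaining pool $2,477,100.
Remaining pool split over remaining clients served 1,303: Garrison Nutrition 1,769,900.31 → $1,769,900; Harbor Housing 707,199.69 → $707,200.

Garrison Nutrition: $1,769,900 · West Mentoring: $1,116,300 · Harbor Housing: $707,200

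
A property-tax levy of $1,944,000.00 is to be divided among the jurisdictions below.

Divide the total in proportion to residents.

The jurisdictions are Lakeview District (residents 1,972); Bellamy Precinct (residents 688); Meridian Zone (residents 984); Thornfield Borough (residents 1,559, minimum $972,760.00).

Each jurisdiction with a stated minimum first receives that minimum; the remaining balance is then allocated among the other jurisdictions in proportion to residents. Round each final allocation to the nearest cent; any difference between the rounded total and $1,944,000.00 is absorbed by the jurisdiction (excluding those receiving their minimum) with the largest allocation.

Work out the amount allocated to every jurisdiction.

Lakeview District: $525,599.70; Bellamy Precinct: $183,373.52; Meridian Zone: $262,266.78; Thornfield Borough: $972,760.00

Guaranteed amounts: Thornfield Borough $972,760.00. Balance $971,240.00.
Balance split over remaining residents 3,644: Lakeview District 525,599.6926 → $525,599.69; Bellamy Precinct 183,373.5236 → $183,373.52; Meridian Zone 262,266.7838 → $262,266.78.
Rounding difference +$0.01 applied to Lakeview District → $525,599.70.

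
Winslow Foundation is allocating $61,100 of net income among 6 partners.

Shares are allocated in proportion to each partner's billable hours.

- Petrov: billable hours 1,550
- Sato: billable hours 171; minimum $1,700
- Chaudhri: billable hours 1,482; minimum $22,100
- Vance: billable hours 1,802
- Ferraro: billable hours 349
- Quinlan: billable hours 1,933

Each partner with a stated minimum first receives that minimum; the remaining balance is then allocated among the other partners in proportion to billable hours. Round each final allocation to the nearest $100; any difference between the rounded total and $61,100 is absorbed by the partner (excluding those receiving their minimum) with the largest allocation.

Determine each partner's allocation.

Petrov: $10,300; Sato: $1,700; Chaudhri: $22,100; Vance: $11,900; Ferraro: $2,300; Quinlan: $12,800

Minimums first: Sato $1,700; Chaudhri $22,100. Remaining pool $37,300.
Remaining pool split over remaining billable hours 5,634: Petrov 10,261.80 → $10,300; Vance 11,930.17 → $11,900; Ferraro 2,310.56 → $2,300; Quinlan 12,797.46 → $12,800.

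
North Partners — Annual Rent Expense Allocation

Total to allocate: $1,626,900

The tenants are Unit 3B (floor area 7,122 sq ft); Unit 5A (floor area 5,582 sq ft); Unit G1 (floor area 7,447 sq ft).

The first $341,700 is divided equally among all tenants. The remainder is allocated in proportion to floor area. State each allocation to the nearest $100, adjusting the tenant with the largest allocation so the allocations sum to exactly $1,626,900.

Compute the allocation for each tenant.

Unit 3B: $568,100 · Unit 5A: $469,900 · Unit G1: $588,900

Equal tier: $341,700 ÷ 3 = $113,900 apiece.
Remainder $1,285,200 by floor area (total 20,151): Unit 3B 454,230.28 → $454,200; Unit 5A 356,011.43 → $356,000; Unit G1 474,958.28 → $475,000.
Totals: Unit 3B $113,900 + $454,200 = $568,100; Unit 5A $113,900 + $356,000 = $469,900; Unit G1 $113,900 + $475,000 = $588,900.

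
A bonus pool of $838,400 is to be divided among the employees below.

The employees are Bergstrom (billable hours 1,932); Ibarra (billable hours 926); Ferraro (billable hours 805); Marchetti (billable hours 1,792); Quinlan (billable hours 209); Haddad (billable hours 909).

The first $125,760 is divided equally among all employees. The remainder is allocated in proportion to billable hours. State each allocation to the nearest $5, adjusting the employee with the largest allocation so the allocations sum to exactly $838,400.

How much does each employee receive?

Bergstrom: $230,425; Ibarra: $121,355; Ferraro: $108,240; Marchetti: $215,245; Quinlan: $43,620; Haddad: $119,515

$125,760 shared equally gives $20,960 per employee.
Remainder $712,640 by billable hours (total 6,573): Bergstrom 209,466.07 → $209,465; Ibarra 100,396.26 → $100,395; Ferraro 87,277.53 → $87,280; Marchetti 194,287.37 → $194,285; Quinlan 22,659.63 → $22,660; Haddad 98,553.14 → $98,555.
Totals: Bergstrom $20,960 + $209,465 = $230,425; Ibarra $20,960 + $100,395 = $121,355; Ferraro $20,960 + $87,280 = $108,240; Marchetti $20,960 + $194,285 = $215,245; Quinlan $20,960 + $22,660 = $43,620; Haddad $20,960 + $98,555 = $119,515.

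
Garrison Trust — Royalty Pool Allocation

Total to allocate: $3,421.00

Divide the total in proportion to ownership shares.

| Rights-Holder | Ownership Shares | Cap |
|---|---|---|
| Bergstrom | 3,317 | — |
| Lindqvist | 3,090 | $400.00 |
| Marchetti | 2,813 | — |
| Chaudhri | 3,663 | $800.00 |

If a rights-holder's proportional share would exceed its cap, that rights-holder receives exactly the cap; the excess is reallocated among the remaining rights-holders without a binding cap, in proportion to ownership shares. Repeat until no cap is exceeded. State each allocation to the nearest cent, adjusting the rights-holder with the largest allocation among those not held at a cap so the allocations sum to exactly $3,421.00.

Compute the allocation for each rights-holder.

Combined ownership shares = 12,883.
Unconstrained shares: Bergstrom 880.8086; Lindqvist 820.5302; Marchetti 746.9745; Chaudhri 972.6867.
Cap binds for Lindqvist ($400.00), Chaudhri ($800.00); balance $2,221.00 reallocated over remaining ownership shares 6,130.
Redistributed shares: Bergstrom 1,201.8038 → $1,201.80; Marchetti 1,019.1962 → $1,019.20.

Bergstrom: $1,201.80; Lindqvist: $400.00; Marchetti: $1,019.20; Chaudhri: $800.00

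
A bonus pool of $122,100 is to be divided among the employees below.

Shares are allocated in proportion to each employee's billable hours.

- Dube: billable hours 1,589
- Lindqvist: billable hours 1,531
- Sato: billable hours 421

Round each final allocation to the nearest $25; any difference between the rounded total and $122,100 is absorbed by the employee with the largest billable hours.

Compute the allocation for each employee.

Billable hours total: 3,541.
Proportional shares: Dube 1,589/3,541 × $122,100 = 54,791.56; Lindqvist 1,531/3,541 × $122,100 = 52,791.61; Sato 421/3,541 × $122,100 = 14,516.83.
At nearest $25: Dube $54,800; Lindqvist $52,800; Sato $14,525. Sum = $122,125.
Difference $122,100 − $122,125 = −$25 applied to largest billable hours (Dube): Dube becomes $54,775.

Dube: $54,775 · Lindqvist: $52,800 · Sato: $14,525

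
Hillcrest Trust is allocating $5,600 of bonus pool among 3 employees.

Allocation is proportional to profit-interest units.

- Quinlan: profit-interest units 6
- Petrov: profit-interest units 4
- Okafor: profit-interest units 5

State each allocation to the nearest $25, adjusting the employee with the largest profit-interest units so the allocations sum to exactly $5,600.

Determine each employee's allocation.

Quinlan: $2,225; Petrov: $1,500; Okafor: $1,875

Total profit-interest units = 15.
Proportional shares: Quinlan 6/15 × $5,600 = 2,240.00; Petrov 4/15 × $5,600 = 1,493.33; Okafor 5/15 × $5,600 = 1,866.67.
At nearest $25: Quinlan $2,250; Petrov $1,500; Okafor $1,875. Sum = $5,625.
Difference $5,600 − $5,625 = −$25 applied to largest profit-interest units (Quinlan): Quinlan becomes $2,225.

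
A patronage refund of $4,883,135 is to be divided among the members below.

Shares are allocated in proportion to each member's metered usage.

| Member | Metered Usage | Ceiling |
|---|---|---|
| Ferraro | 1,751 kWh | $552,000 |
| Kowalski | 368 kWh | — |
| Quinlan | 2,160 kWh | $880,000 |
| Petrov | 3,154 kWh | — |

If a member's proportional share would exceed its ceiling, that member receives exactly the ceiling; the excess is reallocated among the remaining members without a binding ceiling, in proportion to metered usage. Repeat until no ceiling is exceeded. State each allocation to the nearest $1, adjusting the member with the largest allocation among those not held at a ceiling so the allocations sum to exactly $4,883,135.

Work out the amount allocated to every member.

Combined metered usage = 7,433.
Unconstrained shares: Ferraro 1,150,325.49; Kowalski 241,758.87; Quinlan 1,419,019.45; Petrov 2,072,031.18.
Held at cap: Ferraro ($552,000), Quinlan ($880,000); residual $3,451,135 reallocated over remaining metered usage 3,522.
Shares after redistribution: Kowalski 360,595.59 → $360,596; Petrov 3,090,539.41 → $3,090,539.

Ferraro: $552,000; Kowalski: $360,596; Quinlan: $880,000; Petrov: $3,090,539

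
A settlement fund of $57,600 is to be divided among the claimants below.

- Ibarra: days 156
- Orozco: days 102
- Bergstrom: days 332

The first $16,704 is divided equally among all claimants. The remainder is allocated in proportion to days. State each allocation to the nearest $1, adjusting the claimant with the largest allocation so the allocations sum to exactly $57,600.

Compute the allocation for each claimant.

Ibarra: $16,381 · Orozco: $12,638 · Bergstrom: $28,581

First tranche $16,704 split equally: $5,568 each.
Remainder $40,896 by days (total 590): Ibarra 10,813.18 → $10,813; Orozco 7,070.16 → $7,070; Bergstrom 23,012.66 → $23,013.
Totals: Ibarra $5,568 + $10,813 = $16,381; Orozco $5,568 + $7,070 = $12,638; Bergstrom $5,568 + $23,013 = $28,581.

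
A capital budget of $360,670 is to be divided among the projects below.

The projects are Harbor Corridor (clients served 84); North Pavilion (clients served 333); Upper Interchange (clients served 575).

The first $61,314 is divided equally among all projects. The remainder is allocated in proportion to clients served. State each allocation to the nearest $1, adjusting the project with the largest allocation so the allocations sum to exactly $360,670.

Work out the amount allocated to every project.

$61,314 shared equally gives $20,438 per project.
Remainder $299,356 by clients served (total 992): Harbor Corridor 25,348.69 → $25,349; North Pavilion 100,489.46 → $100,489; Upper Interchange 173,517.84 → $173,518.
Totals: Harbor Corridor $20,438 + $25,349 = $45,787; North Pavilion $20,438 + $100,489 = $120,927; Upper Interchange $20,438 + $173,518 = $193,956.

Harbor Corridor: $45,787 | North Pavilion: $120,927 | Upper Interchange: $193,956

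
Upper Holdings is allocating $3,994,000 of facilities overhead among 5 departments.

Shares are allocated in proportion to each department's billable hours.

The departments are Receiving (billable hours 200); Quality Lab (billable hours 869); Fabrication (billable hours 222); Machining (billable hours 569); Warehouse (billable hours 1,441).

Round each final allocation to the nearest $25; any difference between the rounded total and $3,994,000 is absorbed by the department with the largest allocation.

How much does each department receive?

Receiving: $241,975 · Quality Lab: $1,051,425 · Fabrication: $268,600 · Machining: $688,450 · Warehouse: $1,743,550

Sum of billable hours: 3,301.
Raw shares: Receiving 200/3,301 × $3,994,000 = 241,987.28; Quality Lab 869/3,301 × $3,994,000 = 1,051,434.72; Fabrication 222/3,301 × $3,994,000 = 268,605.88; Machining 569/3,301 × $3,994,000 = 688,453.80; Warehouse 1,441/3,301 × $3,994,000 = 1,743,518.33.
After rounding ($25): Receiving $241,975; Quality Lab $1,051,425; Fabrication $268,600; Machining $688,450; Warehouse $1,743,525. Sum = $3,993,975.
Difference $3,994,000 − $3,993,975 = +$25 applied to largest allocation (Warehouse): Warehouse becomes $1,743,550.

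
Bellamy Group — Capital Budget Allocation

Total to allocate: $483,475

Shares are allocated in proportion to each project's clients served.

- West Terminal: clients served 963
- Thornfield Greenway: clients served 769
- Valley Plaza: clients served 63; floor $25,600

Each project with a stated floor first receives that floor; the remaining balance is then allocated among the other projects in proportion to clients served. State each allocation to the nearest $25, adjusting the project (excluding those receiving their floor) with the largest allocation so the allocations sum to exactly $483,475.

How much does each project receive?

Fund the minimums — Valley Plaza $25,600. Residual $457,875.
Residual split over remaining clients served 1,732: West Terminal 254,580.61 → $254,575; Thornfield Greenway 203,294.39 → $203,300.

West Terminal: $254,575 · Thornfield Greenway: $203,300 · Valley Plaza: $25,600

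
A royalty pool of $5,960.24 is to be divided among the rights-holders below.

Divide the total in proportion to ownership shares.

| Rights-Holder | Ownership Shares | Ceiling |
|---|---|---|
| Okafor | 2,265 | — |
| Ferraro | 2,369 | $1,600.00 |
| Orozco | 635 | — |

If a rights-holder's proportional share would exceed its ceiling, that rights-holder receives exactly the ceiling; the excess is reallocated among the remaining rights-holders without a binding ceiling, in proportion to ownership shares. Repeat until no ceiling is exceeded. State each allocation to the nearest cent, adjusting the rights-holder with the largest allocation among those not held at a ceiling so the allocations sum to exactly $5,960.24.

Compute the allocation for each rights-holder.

Okafor: $3,405.50 | Ferraro: $1,600.00 | Orozco: $954.74

Ownership shares total: 5,269.
Proportional shares (ignoring caps): Okafor 2,562.1453; Ferraro 2,679.7891; Orozco 718.3056.
Cap binds for Ferraro ($1,600.00); residual $4,360.24 reallocated over remaining ownership shares 2,900.
Redistributed shares: Okafor 3,405.4978 → $3,405.50; Orozco 954.7422 → $954.74.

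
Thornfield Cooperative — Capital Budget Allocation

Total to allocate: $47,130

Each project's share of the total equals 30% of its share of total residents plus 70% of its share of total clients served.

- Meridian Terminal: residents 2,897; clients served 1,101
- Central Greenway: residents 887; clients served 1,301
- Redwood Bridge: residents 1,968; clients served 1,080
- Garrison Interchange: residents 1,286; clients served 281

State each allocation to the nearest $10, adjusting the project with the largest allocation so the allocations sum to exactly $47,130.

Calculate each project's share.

Meridian Terminal: $15,470 | Central Greenway: $13,190 | Redwood Bridge: $13,420 | Garrison Interchange: $5,050

Totals — residents 7,038, clients served 3,763.
Composite weights (30% residents + 70% clients served): Meridian Terminal 0.3283; Central Greenway 0.2798; Redwood Bridge 0.2848; Garrison Interchange 0.1071.
Unrounded shares: Meridian Terminal 15,472.63; Central Greenway 13,188.08; Redwood Bridge 13,422.20; Garrison Interchange 5,047.10.
After rounding ($10): Meridian Terminal $15,470; Central Greenway $13,190; Redwood Bridge $13,420; Garrison Interchange $5,050. Sum = $47,130.
Rounded total matches; no reconciliation needed.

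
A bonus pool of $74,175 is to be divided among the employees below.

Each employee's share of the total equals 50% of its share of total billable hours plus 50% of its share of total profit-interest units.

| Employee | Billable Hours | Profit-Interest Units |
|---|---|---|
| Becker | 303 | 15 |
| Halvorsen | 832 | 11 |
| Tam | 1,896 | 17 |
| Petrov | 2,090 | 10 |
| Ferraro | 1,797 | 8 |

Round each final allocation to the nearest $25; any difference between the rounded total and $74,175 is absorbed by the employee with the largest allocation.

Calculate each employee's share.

Billable hours total 6,918; profit-interest units total 61.
Combined weights (50% billable hours + 50% profit-interest units): Becker 0.1449; Halvorsen 0.1503; Tam 0.2764; Petrov 0.2330; Ferraro 0.1955.
Pro-rata amounts: Becker 10,744.26; Halvorsen 11,148.27; Tam 20,500.34; Petrov 17,284.44; Ferraro 14,497.68.
Rounded to nearest $25: Becker $10,750; Halvorsen $11,150; Tam $20,500; Petrov $17,275; Ferraro $14,500. Sum = $74,175.
Sum already equals the total — no adjustment.

Becker: $10,750 · Halvorsen: $11,150 · Tam: $20,500 · Petrov: $17,275 · Ferraro: $14,500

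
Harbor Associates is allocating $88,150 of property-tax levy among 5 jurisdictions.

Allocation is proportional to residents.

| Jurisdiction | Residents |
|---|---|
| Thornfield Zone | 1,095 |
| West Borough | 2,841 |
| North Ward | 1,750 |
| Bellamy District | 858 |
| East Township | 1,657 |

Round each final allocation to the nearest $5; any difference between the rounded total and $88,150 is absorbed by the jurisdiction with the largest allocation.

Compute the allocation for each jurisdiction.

Combined residents = 8,201.
Pro-rata amounts: Thornfield Zone 1,095/8,201 × $88,150 = 11,769.81; West Borough 2,841/8,201 × $88,150 = 30,537.03; North Ward 1,750/8,201 × $88,150 = 18,810.21; Bellamy District 858/8,201 × $88,150 = 9,222.38; East Township 1,657/8,201 × $88,150 = 17,810.58.
After rounding ($5): Thornfield Zone $11,770; West Borough $30,535; North Ward $18,810; Bellamy District $9,220; East Township $17,810. Sum = $88,145.
Difference $88,150 − $88,145 = +$5 applied to largest allocation (West Borough): West Borough becomes $30,540.

Thornfield Zone: $11,770 · West Borough: $30,540 · North Ward: $18,810 · Bellamy District: $9,220 · East Township: $17,810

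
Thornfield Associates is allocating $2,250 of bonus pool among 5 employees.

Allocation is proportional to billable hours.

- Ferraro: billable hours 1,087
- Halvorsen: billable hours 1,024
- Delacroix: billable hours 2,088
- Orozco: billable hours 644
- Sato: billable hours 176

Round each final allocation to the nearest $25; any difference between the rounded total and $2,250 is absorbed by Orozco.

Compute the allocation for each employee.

Combined billable hours = 5,019.
Unrounded shares: Ferraro 1,087/5,019 × $2,250 = 487.30; Halvorsen 1,024/5,019 × $2,250 = 459.06; Delacroix 2,088/5,019 × $2,250 = 936.04; Orozco 644/5,019 × $2,250 = 288.70; Sato 176/5,019 × $2,250 = 78.90.
Rounded to nearest $25: Ferraro $475; Halvorsen $450; Delacroix $925; Orozco $300; Sato $75. Sum = $2,225.
Difference $2,250 − $2,225 = +$25 applied to Orozco: Orozco becomes $325.

Ferraro: $475 · Halvorsen: $450 · Delacroix: $925 · Orozco: $325 · Sato: $75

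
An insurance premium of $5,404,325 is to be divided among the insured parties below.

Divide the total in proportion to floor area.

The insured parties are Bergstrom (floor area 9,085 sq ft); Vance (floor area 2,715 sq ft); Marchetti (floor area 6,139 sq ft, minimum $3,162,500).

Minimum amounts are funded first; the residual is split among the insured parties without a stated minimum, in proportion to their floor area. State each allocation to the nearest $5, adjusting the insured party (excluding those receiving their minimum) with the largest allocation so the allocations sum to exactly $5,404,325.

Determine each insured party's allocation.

Guaranteed amounts: Marchetti $3,162,500. Balance $2,241,825.
Balance split over remaining floor area 11,800: Bergstrom 1,726,015.26 → $1,726,015; Vance 515,809.74 → $515,810.

Bergstrom: $1,726,015; Vance: $515,810; Marchetti: $3,162,500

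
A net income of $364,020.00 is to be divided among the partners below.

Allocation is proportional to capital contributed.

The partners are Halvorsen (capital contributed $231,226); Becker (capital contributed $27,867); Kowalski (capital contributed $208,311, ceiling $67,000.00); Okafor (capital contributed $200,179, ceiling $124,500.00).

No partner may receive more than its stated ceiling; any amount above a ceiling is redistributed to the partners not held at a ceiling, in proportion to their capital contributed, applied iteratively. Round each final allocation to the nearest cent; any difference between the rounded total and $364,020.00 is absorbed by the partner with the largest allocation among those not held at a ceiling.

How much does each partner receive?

Combined capital contributed = 667,583.
Pro-rata shares before constraints: Halvorsen 126,083.0317; Becker 15,195.3320; Kowalski 113,587.9287; Okafor 109,153.7076.
Capped: Kowalski ($67,000.00); residual $297,020.00 reallocated over remaining capital contributed 459,272.
Capped: Okafor ($124,500.00); residual $172,520.00 reallocated over remaining capital contributed 259,093.
Shares after redistribution: Halvorsen 153,964.4433 → $153,964.44; Becker 18,555.5567 → $18,555.56.

Halvorsen: $153,964.44 | Becker: $18,555.56 | Kowalski: $67,000.00 | Okafor: $124,500.00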